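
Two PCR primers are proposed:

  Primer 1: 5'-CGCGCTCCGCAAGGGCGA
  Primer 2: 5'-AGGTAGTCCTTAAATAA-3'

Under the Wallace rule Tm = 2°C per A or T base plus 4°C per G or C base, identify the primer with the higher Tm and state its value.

Primer 1: A+T=4, G+C=14 → Tm = 2(4)+4(14) = 64°C
Primer 2: A+T=12, G+C=5 → Tm = 2(12)+4(5) = 44°C
64°C vs 44°C → primer 1 is higher.

Primer 1, 64°C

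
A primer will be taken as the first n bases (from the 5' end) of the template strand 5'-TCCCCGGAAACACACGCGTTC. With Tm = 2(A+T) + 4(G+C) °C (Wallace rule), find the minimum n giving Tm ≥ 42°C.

First 12 bases: TCCCCGGAAACA → Tm = 38°C (< 42°C)
First 13 bases: TCCCCGGAAACAC → Tm = 42°C (≥ 42°C)
Since every base adds ≥2°C, Tm only increases with n, so the threshold is first crossed at n = 13.

n = 13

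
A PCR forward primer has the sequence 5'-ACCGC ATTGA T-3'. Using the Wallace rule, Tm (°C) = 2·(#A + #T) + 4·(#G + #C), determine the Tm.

Counting bases: A=3, C=3, G=2, T=3
So N_AT = 6 and N_GC = 5.
Tm = 2×6 + 4×5 = 32°C

32°C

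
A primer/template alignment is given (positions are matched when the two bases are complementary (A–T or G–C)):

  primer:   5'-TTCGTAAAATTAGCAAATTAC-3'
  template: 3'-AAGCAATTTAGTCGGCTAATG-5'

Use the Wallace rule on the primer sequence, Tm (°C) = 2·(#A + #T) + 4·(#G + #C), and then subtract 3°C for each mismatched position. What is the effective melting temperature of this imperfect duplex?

40°C

Primer base counts: A=9, T=7, G=2, C=3 → A+T=16, G+C=5
Perfect-match Tm = 2(16) + 4(5) = 32 + 20 = 52°C
Mismatches (positions where the bases are not complementary): 4 (at positions 6, 11, 15, 16)
Effective Tm = 52 − 4×3 = 52 − 12 = 40°C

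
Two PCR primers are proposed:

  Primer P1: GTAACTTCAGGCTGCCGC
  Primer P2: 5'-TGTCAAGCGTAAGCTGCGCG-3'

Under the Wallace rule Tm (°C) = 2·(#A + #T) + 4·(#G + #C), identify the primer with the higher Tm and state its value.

Primer P1: A+T=7, G+C=11 → Tm = 2(7)+4(11) = 58°C
Primer P2: A+T=8, G+C=12 → Tm = 2(8)+4(12) = 64°C
58°C vs 64°C → primer P2 is higher.

Primer P2, 64°C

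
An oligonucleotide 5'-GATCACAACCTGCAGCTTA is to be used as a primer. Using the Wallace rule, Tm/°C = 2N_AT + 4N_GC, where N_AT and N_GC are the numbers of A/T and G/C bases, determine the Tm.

Base counts: G=3, T=4, A=6, C=6
A+T = 10, G+C = 9
Tm = 2×10 + 4×9 = 56°C

56°C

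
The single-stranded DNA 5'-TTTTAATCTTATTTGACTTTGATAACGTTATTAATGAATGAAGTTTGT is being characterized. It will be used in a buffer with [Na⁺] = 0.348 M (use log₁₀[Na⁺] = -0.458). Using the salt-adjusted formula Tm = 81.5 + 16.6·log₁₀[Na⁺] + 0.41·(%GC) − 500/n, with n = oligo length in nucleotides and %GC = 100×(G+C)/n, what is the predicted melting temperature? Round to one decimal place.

Length n = 48. C=3, T=24, G=7, A=14
G+C = 10, so %GC = 10/48 × 100 = 20.833%
Salt term: 16.6 × (-0.458) = -7.603
GC term: 0.41 × 20.833 = 8.542; length term: −500/48 = −10.417
Tm = 81.5 + (-7.603) + 8.542 − 10.417 = 72.022 → 72.0°C

72.0°C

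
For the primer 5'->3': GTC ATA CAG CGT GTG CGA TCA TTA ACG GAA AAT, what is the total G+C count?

Scanning the sequence gives A=11, C=6, G=8, T=8.
G+C = 8 + 6 = 14

14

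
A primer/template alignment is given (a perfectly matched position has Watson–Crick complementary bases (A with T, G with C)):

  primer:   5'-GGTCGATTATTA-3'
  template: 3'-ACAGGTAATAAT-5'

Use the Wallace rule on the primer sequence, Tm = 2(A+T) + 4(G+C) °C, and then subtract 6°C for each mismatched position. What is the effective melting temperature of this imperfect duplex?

20°C

Primer base counts: A=3, T=5, G=3, C=1 → A+T=8, G+C=4
Perfect-match Tm = 2(8) + 4(4) = 16 + 16 = 32°C
Mismatches (positions where the bases are not complementary): 2 (at positions 1, 5)
Effective Tm = 32 − 2×6 = 32 − 12 = 20°C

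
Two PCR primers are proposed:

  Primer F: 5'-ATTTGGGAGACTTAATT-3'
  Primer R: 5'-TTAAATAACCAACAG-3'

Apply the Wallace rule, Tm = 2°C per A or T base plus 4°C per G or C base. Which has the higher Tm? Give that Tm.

Primer F, 44°C

Primer F: A+T=12, G+C=5 → Tm = 2(12)+4(5) = 44°C
Primer R: A+T=11, G+C=4 → Tm = 2(11)+4(4) = 38°C
44°C vs 38°C → primer F is higher.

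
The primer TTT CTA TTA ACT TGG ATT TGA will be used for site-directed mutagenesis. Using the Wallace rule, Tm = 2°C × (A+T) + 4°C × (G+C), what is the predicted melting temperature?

Counting bases: C=2, G=3, A=5, T=11
AT pairs contribute 16, GC pairs contribute 5.
Tm = 2×16 + 4×5 = 52°C

52°C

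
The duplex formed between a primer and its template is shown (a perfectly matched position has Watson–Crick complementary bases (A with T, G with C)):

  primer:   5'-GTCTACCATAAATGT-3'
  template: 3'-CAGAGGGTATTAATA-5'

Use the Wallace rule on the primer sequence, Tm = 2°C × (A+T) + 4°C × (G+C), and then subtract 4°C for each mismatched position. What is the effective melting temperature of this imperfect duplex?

28°C

Primer base counts: A=5, T=5, G=2, C=3 → A+T=10, G+C=5
Perfect-match Tm = 2(10) + 4(5) = 20 + 20 = 40°C
Mismatches (positions where the bases are not complementary): 3 (at positions 5, 12, 14)
Effective Tm = 40 − 3×4 = 40 − 12 = 28°C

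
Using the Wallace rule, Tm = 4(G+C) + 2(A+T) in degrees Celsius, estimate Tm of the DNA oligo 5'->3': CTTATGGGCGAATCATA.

48°C

A=5, C=3, T=5, G=4
A+T = 10, G+C = 7
Tm = 2×10 + 4×7 = 48°C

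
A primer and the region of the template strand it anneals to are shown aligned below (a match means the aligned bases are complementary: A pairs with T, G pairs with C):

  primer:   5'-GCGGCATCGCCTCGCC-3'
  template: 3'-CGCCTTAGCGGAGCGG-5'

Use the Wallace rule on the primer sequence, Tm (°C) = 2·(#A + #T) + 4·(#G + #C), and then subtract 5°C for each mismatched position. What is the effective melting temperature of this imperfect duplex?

53°C

Primer base counts: A=1, T=2, G=5, C=8 → A+T=3, G+C=13
Perfect-match Tm = 2(3) + 4(13) = 6 + 52 = 58°C
Mismatches (positions where the bases are not complementary): 1 (at position 5)
Effective Tm = 58 − 1×5 = 58 − 5 = 53°C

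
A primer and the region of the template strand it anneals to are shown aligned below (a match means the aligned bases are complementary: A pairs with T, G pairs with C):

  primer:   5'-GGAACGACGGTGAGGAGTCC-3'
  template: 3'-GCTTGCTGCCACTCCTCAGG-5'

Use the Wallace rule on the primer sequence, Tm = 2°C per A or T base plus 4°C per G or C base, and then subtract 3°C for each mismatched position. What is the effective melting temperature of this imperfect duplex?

Primer base counts: A=5, T=2, G=9, C=4 → A+T=7, G+C=13
Perfect-match Tm = 2(7) + 4(13) = 14 + 52 = 66°C
Mismatches (positions where the bases are not complementary): 1 (at position 1)
Effective Tm = 66 − 1×3 = 66 − 3 = 63°C

63°C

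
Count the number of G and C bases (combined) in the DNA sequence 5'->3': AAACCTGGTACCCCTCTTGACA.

11

T=5, A=6, C=8, G=3
Total G or C: 3 + 8 = 11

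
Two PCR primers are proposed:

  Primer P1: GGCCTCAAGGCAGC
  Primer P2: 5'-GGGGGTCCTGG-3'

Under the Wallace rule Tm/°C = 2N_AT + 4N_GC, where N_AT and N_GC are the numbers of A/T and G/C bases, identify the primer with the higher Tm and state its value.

Primer P1: A+T=4, G+C=10 → Tm = 2(4)+4(10) = 48°C
Primer P2: A+T=2, G+C=9 → Tm = 2(2)+4(9) = 40°C
48°C vs 40°C → primer P1 is higher.

Primer P1, 48°C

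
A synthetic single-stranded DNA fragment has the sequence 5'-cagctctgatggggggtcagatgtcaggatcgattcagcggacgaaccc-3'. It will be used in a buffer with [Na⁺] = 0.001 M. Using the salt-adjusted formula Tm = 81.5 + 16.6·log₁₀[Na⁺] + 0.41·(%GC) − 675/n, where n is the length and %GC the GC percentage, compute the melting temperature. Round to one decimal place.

Length n = 49. Counting bases: A=11, G=17, C=12, T=9
G+C = 29, so %GC = 29/49 × 100 = 59.184%
Salt term: 16.6 × (-3) = -49.8
GC term: 0.41 × 59.184 = 24.265; length term: −675/49 = −13.776
Tm = 81.5 + (-49.8) + 24.265 − 13.776 = 42.189 → 42.2°C

42.2°C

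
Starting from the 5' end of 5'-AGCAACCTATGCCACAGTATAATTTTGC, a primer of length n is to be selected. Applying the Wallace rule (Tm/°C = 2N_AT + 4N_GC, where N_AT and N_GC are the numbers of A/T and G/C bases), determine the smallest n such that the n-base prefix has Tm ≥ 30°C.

n = 11

First 10 bases: AGCAACCTAT → Tm = 28°C (< 30°C)
First 11 bases: AGCAACCTATG → Tm = 32°C (≥ 30°C)
Each additional base adds 2°C (A/T) or 4°C (G/C), so Tm is non-decreasing in n; n = 11 is the first length to reach 30°C.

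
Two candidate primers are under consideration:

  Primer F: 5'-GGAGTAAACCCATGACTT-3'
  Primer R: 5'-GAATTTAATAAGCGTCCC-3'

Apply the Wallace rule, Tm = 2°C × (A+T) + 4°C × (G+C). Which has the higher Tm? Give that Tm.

Primer F: A+T=10, G+C=8 → Tm = 2(10)+4(8) = 52°C
Primer R: A+T=11, G+C=7 → Tm = 2(11)+4(7) = 50°C
52°C vs 50°C → primer F is higher.

Primer F, 52°C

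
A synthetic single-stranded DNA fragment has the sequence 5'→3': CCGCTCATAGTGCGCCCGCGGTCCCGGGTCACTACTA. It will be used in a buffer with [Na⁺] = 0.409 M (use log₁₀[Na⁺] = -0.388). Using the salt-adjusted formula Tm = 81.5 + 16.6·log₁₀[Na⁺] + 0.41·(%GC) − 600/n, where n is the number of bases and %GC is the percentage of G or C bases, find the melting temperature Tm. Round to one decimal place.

86.5°C

Length n = 37. Base counts: T=7, C=15, A=5, G=10
G+C = 25, so %GC = 25/37 × 100 = 67.568%
Salt term: 16.6 × (-0.388) = -6.441
GC term: 0.41 × 67.568 = 27.703; length term: −600/37 = −16.216
Tm = 81.5 + (-6.441) + 27.703 − 16.216 = 86.546 → 86.5°C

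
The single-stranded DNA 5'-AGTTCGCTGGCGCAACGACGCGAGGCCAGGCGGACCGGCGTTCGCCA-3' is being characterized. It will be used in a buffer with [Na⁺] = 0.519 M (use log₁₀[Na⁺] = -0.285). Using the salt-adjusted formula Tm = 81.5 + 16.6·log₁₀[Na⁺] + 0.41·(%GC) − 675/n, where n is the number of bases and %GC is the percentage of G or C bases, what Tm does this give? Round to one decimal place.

Length n = 47. Base counts: A=8, C=16, T=5, G=18
G+C = 34, so %GC = 34/47 × 100 = 72.34%
Salt term: 16.6 × (-0.285) = -4.731
GC term: 0.41 × 72.34 = 29.659; length term: −675/47 = −14.362
Tm = 81.5 + (-4.731) + 29.659 − 14.362 = 92.066 → 92.1°C

92.1°C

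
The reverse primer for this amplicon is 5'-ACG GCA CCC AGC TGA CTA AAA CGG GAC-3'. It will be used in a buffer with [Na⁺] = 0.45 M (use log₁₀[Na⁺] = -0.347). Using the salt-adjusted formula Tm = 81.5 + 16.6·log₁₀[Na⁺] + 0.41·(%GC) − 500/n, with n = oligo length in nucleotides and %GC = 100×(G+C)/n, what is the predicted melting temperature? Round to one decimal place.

Length n = 27. Base counts: G=7, C=9, A=9, T=2
G+C = 16, so %GC = 16/27 × 100 = 59.259%
Salt term: 16.6 × (-0.347) = -5.76
GC term: 0.41 × 59.259 = 24.296; length term: −500/27 = −18.519
Tm = 81.5 + (-5.76) + 24.296 − 18.519 = 81.517 → 81.5°C

81.5°C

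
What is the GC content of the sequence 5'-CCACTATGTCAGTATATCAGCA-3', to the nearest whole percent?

A=7, T=6, C=6, G=3
G+C = 3 + 6 = 9 out of 22 bases
%GC = 9/22 × 100 = 40.91% ≈ 41%

41%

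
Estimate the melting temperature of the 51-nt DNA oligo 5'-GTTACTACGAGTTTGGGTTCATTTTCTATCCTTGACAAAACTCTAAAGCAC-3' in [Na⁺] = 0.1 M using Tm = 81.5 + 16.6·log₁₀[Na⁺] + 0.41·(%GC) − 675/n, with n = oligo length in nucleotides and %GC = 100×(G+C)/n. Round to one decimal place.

66.9°C

Length n = 51. Base counts: C=11, G=8, A=14, T=18
G+C = 19, so %GC = 19/51 × 100 = 37.255%
Salt term: 16.6 × (-1) = -16.6
GC term: 0.41 × 37.255 = 15.275; length term: −675/51 = −13.235
Tm = 81.5 + (-16.6) + 15.275 − 13.235 = 66.94 → 66.9°C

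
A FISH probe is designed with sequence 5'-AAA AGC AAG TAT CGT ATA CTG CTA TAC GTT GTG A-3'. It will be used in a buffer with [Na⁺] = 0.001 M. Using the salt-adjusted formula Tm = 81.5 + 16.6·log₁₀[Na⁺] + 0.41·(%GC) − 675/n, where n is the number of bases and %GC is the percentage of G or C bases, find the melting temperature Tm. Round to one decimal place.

26.3°C

Length n = 34. Counting bases: A=12, T=10, C=5, G=7
G+C = 12, so %GC = 12/34 × 100 = 35.294%
Salt term: 16.6 × (-3) = -49.8
GC term: 0.41 × 35.294 = 14.471; length term: −675/34 = −19.853
Tm = 81.5 + (-49.8) + 14.471 − 19.853 = 26.318 → 26.3°C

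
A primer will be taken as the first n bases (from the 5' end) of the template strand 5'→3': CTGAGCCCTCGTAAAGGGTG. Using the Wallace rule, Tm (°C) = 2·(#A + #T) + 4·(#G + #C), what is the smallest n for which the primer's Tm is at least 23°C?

n = 7

First 6 bases: CTGAGC → Tm = 20°C (< 23°C)
First 7 bases: CTGAGCC → Tm = 24°C (≥ 23°C)
Each additional base adds 2°C (A/T) or 4°C (G/C), so Tm is non-decreasing in n; n = 7 is the first length to reach 23°C.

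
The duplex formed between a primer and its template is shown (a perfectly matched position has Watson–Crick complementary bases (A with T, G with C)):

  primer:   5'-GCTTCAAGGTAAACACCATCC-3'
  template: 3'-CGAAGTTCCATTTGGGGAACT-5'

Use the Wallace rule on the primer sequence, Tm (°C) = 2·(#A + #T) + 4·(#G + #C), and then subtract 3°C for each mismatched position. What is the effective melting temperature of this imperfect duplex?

Primer base counts: A=7, T=4, G=3, C=7 → A+T=11, G+C=10
Perfect-match Tm = 2(11) + 4(10) = 22 + 40 = 62°C
Mismatches (positions where the bases are not complementary): 4 (at positions 15, 18, 20, 21)
Effective Tm = 62 − 4×3 = 62 − 12 = 50°C

50°C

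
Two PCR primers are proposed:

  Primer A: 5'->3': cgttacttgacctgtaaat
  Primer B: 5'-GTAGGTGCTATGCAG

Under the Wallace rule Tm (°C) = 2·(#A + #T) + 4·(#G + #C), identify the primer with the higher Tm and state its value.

Primer A: A+T=12, G+C=7 → Tm = 2(12)+4(7) = 52°C
Primer B: A+T=7, G+C=8 → Tm = 2(7)+4(8) = 46°C
52°C vs 46°C → primer A is higher.

Primer A, 52°C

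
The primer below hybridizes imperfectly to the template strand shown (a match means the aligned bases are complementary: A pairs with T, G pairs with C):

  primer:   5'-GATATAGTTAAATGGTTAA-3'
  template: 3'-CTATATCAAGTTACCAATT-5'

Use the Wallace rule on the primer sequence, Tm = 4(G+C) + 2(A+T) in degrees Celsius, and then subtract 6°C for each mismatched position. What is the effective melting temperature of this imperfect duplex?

40°C

Primer base counts: A=8, T=7, G=4, C=0 → A+T=15, G+C=4
Perfect-match Tm = 2(15) + 4(4) = 30 + 16 = 46°C
Mismatches (positions where the bases are not complementary): 1 (at position 10)
Effective Tm = 46 − 1×6 = 46 − 6 = 40°C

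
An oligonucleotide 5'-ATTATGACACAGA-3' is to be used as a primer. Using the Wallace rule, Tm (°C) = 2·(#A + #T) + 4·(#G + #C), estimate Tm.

Scanning the sequence gives G=2, A=6, T=3, C=2.
AT pairs contribute 9, GC pairs contribute 4.
Tm = 4·4 + 2·9 = 16 + 18 = 34°C

34°C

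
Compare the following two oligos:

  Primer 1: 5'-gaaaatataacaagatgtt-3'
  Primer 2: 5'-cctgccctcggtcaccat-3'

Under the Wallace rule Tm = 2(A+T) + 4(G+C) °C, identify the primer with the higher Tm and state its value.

Primer 1: A+T=15, G+C=4 → Tm = 2(15)+4(4) = 46°C
Primer 2: A+T=6, G+C=12 → Tm = 2(6)+4(12) = 60°C
46°C vs 60°C → primer 2 is higher.

Primer 2, 60°C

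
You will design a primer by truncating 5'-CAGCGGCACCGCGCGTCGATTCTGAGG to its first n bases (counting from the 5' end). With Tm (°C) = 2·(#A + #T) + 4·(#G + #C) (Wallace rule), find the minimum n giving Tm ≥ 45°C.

First 12 bases: CAGCGGCACCGC → Tm = 44°C (< 45°C)
First 13 bases: CAGCGGCACCGCG → Tm = 48°C (≥ 45°C)
Each additional base adds 2°C (A/T) or 4°C (G/C), so Tm is non-decreasing in n; n = 13 is the first length to reach 45°C.

n = 13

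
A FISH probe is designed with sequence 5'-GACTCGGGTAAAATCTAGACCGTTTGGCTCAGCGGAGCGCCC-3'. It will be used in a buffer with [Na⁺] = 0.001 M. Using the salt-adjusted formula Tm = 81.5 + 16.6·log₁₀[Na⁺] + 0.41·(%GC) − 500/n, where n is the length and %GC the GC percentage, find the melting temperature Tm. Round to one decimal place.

44.2°C

Length n = 42. A=9, C=12, T=8, G=13
G+C = 25, so %GC = 25/42 × 100 = 59.524%
Salt term: 16.6 × (-3) = -49.8
GC term: 0.41 × 59.524 = 24.405; length term: −500/42 = −11.905
Tm = 81.5 + (-49.8) + 24.405 − 11.905 = 44.2 → 44.2°C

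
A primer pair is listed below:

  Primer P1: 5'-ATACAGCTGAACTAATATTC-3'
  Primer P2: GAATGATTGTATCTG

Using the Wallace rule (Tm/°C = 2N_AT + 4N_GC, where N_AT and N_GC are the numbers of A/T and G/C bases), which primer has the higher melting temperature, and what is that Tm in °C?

Primer P1, 52°C

Primer P1: A+T=14, G+C=6 → Tm = 2(14)+4(6) = 52°C
Primer P2: A+T=10, G+C=5 → Tm = 2(10)+4(5) = 40°C
52°C vs 40°C → primer P1 is higher.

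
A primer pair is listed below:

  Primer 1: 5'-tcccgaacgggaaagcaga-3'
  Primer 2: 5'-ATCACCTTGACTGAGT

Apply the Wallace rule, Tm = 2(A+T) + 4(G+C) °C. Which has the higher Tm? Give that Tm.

Primer 1: A+T=8, G+C=11 → Tm = 2(8)+4(11) = 60°C
Primer 2: A+T=9, G+C=7 → Tm = 2(9)+4(7) = 46°C
60°C vs 46°C → primer 1 is higher.

Primer 1, 60°C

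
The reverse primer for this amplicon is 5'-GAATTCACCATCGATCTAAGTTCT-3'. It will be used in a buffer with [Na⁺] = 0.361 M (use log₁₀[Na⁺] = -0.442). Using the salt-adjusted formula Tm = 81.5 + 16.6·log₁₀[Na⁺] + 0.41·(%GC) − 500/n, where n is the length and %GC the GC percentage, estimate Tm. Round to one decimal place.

68.7°C

Length n = 24. Base counts: T=8, G=3, C=6, A=7
G+C = 9, so %GC = 9/24 × 100 = 37.5%
Salt term: 16.6 × (-0.442) = -7.337
GC term: 0.41 × 37.5 = 15.375; length term: −500/24 = −20.833
Tm = 81.5 + (-7.337) + 15.375 − 20.833 = 68.705 → 68.7°C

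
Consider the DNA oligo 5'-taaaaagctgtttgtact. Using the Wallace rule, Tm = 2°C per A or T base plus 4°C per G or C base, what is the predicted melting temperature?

Counting bases: A=6, G=3, T=7, C=2
A+T = 13, G+C = 5
Tm = 2×13 + 4×5 = 46°C

46°C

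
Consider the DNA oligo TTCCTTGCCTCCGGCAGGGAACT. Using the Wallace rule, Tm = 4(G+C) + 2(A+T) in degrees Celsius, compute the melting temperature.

74°C

Scanning the sequence gives T=6, A=3, C=8, G=6.
So N_AT = 9 and N_GC = 14.
Tm = 2(9) + 4(14) = 18 + 56 = 74°C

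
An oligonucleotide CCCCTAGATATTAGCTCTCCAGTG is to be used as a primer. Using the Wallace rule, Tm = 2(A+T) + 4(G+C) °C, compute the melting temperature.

72°C

Scanning the sequence gives T=7, A=5, G=4, C=8.
A+T = 12, G+C = 12
Tm = 4·12 + 2·12 = 48 + 24 = 72°C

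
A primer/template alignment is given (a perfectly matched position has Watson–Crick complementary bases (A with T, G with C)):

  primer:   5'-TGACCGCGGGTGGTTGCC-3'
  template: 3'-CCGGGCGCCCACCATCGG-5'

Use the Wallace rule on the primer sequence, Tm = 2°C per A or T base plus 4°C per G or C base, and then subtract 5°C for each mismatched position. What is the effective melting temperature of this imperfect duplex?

Primer base counts: A=1, T=4, G=8, C=5 → A+T=5, G+C=13
Perfect-match Tm = 2(5) + 4(13) = 10 + 52 = 62°C
Mismatches (positions where the bases are not complementary): 3 (at positions 1, 3, 15)
Effective Tm = 62 − 3×5 = 62 − 15 = 47°C

47°C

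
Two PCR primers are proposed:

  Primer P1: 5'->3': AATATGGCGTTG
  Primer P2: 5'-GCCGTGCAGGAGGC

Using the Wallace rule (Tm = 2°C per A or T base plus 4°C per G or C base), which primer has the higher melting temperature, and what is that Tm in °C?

Primer P2, 50°C

Primer P1: A+T=7, G+C=5 → Tm = 2(7)+4(5) = 34°C
Primer P2: A+T=3, G+C=11 → Tm = 2(3)+4(11) = 50°C
34°C vs 50°C → primer P2 is higher.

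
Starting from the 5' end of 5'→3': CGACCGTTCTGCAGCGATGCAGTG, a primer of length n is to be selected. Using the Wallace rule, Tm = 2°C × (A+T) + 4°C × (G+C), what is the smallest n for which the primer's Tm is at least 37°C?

First 11 bases: CGACCGTTCTG → Tm = 36°C (< 37°C)
First 12 bases: CGACCGTTCTGC → Tm = 40°C (≥ 37°C)
Since every base adds ≥2°C, Tm only increases with n, so the threshold is first crossed at n = 12.

n = 12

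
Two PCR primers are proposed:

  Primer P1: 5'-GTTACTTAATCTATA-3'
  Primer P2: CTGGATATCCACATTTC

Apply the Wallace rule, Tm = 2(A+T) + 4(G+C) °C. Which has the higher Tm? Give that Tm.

Primer P2, 48°C

Primer P1: A+T=12, G+C=3 → Tm = 2(12)+4(3) = 36°C
Primer P2: A+T=10, G+C=7 → Tm = 2(10)+4(7) = 48°C
36°C vs 48°C → primer P2 is higher.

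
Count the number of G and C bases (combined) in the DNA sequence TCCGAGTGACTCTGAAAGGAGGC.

13

T=4, C=5, A=6, G=8
Total G or C: 8 + 5 = 13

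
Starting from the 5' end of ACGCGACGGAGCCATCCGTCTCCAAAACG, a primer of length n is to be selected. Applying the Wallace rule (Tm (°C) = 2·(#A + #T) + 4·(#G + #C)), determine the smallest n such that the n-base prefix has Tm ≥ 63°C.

n = 19

First 18 bases: ACGCGACGGAGCCATCCG → Tm = 62°C (< 63°C)
First 19 bases: ACGCGACGGAGCCATCCGT → Tm = 64°C (≥ 63°C)
Each additional base adds 2°C (A/T) or 4°C (G/C), so Tm is non-decreasing in n; n = 19 is the first length to reach 63°C.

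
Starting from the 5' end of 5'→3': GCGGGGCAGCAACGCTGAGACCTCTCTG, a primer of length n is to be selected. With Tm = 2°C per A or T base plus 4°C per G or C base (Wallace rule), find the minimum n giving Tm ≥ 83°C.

n = 25

First 24 bases: GCGGGGCAGCAACGCTGAGACCTC → Tm = 82°C (< 83°C)
First 25 bases: GCGGGGCAGCAACGCTGAGACCTCT → Tm = 84°C (≥ 83°C)
Each additional base adds 2°C (A/T) or 4°C (G/C), so Tm is non-decreasing in n; n = 25 is the first length to reach 83°C.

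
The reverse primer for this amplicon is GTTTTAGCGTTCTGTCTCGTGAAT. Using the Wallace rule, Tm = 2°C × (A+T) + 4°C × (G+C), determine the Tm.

68°C

Base counts: G=6, A=3, C=4, T=11
AT pairs contribute 14, GC pairs contribute 10.
Tm = 2×14 + 4×10 = 68°C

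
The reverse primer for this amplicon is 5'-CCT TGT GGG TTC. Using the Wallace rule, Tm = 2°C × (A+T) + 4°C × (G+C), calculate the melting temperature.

38°C

Counting bases: G=4, A=0, C=3, T=5
So N_AT = 5 and N_GC = 7.
Tm = 2(5) + 4(7) = 10 + 28 = 38°C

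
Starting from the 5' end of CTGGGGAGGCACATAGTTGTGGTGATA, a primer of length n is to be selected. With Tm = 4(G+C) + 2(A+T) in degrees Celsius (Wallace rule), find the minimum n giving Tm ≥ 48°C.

n = 15

First 14 bases: CTGGGGAGGCACAT → Tm = 46°C (< 48°C)
First 15 bases: CTGGGGAGGCACATA → Tm = 48°C (≥ 48°C)
Each additional base adds 2°C (A/T) or 4°C (G/C), so Tm is non-decreasing in n; n = 15 is the first length to reach 48°C.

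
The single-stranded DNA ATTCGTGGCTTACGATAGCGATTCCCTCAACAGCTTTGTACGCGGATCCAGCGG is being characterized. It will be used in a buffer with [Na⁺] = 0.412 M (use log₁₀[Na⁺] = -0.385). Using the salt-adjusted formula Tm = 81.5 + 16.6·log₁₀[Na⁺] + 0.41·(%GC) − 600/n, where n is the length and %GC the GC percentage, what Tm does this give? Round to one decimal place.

86.0°C

Length n = 54. Scanning the sequence gives G=14, A=11, C=15, T=14.
G+C = 29, so %GC = 29/54 × 100 = 53.704%
Salt term: 16.6 × (-0.385) = -6.391
GC term: 0.41 × 53.704 = 22.019; length term: −600/54 = −11.111
Tm = 81.5 + (-6.391) + 22.019 − 11.111 = 86.017 → 86.0°C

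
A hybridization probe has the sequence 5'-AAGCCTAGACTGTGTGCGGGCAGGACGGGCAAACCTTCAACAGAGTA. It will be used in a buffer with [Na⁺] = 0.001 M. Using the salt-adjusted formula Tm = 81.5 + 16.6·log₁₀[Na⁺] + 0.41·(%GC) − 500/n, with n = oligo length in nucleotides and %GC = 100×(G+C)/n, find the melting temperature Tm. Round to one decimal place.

Length n = 47. G=15, T=7, C=11, A=14
G+C = 26, so %GC = 26/47 × 100 = 55.319%
Salt term: 16.6 × (-3) = -49.8
GC term: 0.41 × 55.319 = 22.681; length term: −500/47 = −10.638
Tm = 81.5 + (-49.8) + 22.681 − 10.638 = 43.743 → 43.7°C

43.7°C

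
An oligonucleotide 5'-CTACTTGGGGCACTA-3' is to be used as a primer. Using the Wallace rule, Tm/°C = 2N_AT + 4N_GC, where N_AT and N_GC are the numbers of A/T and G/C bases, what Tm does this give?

Counting bases: T=4, A=3, C=4, G=4
So N_AT = 7 and N_GC = 8.
Tm = 2(7) + 4(8) = 14 + 32 = 46°C

46°C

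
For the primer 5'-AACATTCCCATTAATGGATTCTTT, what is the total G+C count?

7

Base counts: A=7, T=10, G=2, C=5
G+C = 2 + 5 = 7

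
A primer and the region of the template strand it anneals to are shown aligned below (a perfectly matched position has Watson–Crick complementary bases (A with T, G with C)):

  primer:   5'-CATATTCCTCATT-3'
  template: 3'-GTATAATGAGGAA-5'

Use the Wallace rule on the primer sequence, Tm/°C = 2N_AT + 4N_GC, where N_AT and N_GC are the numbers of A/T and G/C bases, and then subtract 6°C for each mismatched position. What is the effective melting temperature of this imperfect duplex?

Primer base counts: A=3, T=6, G=0, C=4 → A+T=9, G+C=4
Perfect-match Tm = 2(9) + 4(4) = 18 + 16 = 34°C
Mismatches (positions where the bases are not complementary): 2 (at positions 7, 11)
Effective Tm = 34 − 2×6 = 34 − 12 = 22°C

22°C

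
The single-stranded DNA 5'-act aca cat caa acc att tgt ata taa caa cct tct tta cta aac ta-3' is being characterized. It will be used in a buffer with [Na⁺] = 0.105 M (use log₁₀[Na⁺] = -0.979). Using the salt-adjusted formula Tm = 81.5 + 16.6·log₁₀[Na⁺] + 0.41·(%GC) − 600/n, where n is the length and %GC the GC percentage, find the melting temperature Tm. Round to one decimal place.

Length n = 47. T=15, C=12, A=19, G=1
G+C = 13, so %GC = 13/47 × 100 = 27.66%
Salt term: 16.6 × (-0.979) = -16.251
GC term: 0.41 × 27.66 = 11.341; length term: −600/47 = −12.766
Tm = 81.5 + (-16.251) + 11.341 − 12.766 = 63.824 → 63.8°C

63.8°C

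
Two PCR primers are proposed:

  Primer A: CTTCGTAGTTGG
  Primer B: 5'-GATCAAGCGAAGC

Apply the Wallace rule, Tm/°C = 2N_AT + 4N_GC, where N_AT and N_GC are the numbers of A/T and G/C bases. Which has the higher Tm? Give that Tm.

Primer A: A+T=6, G+C=6 → Tm = 2(6)+4(6) = 36°C
Primer B: A+T=6, G+C=7 → Tm = 2(6)+4(7) = 40°C
36°C vs 40°C → primer B is higher.

Primer B, 40°C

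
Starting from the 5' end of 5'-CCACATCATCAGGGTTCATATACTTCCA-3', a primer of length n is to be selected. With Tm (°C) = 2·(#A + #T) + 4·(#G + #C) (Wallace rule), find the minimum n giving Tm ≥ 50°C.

First 16 bases: CCACATCATCAGGGTT → Tm = 48°C (< 50°C)
First 17 bases: CCACATCATCAGGGTTC → Tm = 52°C (≥ 50°C)
Each additional base adds 2°C (A/T) or 4°C (G/C), so Tm is non-decreasing in n; n = 17 is the first length to reach 50°C.

n = 17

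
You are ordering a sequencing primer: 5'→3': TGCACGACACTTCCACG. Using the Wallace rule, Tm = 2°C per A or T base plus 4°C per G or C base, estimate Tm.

54°C

Counting bases: A=4, G=3, T=3, C=7
AT pairs contribute 7, GC pairs contribute 10.
Tm = 2(7) + 4(10) = 14 + 40 = 54°C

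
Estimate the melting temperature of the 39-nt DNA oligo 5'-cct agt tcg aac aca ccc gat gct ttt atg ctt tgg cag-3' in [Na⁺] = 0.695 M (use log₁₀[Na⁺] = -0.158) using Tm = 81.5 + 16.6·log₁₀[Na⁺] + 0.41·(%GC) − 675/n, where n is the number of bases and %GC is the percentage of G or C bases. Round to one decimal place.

Length n = 39. Counting bases: G=8, C=11, T=12, A=8
G+C = 19, so %GC = 19/39 × 100 = 48.718%
Salt term: 16.6 × (-0.158) = -2.623
GC term: 0.41 × 48.718 = 19.974; length term: −675/39 = −17.308
Tm = 81.5 + (-2.623) + 19.974 − 17.308 = 81.543 → 81.5°C

81.5°C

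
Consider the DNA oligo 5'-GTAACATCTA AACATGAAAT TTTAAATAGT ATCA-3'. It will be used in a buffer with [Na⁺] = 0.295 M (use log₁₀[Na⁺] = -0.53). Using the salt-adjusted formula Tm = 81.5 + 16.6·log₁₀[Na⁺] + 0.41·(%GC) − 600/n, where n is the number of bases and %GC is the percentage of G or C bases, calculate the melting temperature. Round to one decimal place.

63.5°C

Length n = 34. C=4, G=3, T=11, A=16
G+C = 7, so %GC = 7/34 × 100 = 20.588%
Salt term: 16.6 × (-0.53) = -8.798
GC term: 0.41 × 20.588 = 8.441; length term: −600/34 = −17.647
Tm = 81.5 + (-8.798) + 8.441 − 17.647 = 63.496 → 63.5°C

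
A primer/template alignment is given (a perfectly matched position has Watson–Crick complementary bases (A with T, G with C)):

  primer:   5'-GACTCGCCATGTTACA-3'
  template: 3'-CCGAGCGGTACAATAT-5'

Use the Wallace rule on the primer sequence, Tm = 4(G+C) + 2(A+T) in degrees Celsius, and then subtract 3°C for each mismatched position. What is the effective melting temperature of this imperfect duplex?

42°C

Primer base counts: A=4, T=4, G=3, C=5 → A+T=8, G+C=8
Perfect-match Tm = 2(8) + 4(8) = 16 + 32 = 48°C
Mismatches (positions where the bases are not complementary): 2 (at positions 2, 15)
Effective Tm = 48 − 2×3 = 48 − 6 = 42°C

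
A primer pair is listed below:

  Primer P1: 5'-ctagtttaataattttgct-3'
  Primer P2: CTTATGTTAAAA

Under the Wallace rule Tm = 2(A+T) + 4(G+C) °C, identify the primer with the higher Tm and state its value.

Primer P1, 46°C

Primer P1: A+T=15, G+C=4 → Tm = 2(15)+4(4) = 46°C
Primer P2: A+T=10, G+C=2 → Tm = 2(10)+4(2) = 28°C
46°C vs 28°C → primer P1 is higher.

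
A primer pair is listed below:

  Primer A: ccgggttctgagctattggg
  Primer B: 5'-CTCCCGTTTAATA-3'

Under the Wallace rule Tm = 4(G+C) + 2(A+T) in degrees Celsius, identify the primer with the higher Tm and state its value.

Primer A: A+T=8, G+C=12 → Tm = 2(8)+4(12) = 64°C
Primer B: A+T=8, G+C=5 → Tm = 2(8)+4(5) = 36°C
64°C vs 36°C → primer A is higher.

Primer A, 64°C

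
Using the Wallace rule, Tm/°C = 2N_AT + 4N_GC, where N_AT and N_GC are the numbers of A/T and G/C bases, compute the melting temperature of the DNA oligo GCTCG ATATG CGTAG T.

48°C

Scanning the sequence gives C=3, T=5, G=5, A=3.
AT pairs contribute 8, GC pairs contribute 8.
Tm = 2(8) + 4(8) = 16 + 32 = 48°C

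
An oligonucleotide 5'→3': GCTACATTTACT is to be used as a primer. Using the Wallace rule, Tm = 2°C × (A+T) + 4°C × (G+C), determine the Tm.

Counting bases: T=5, A=3, C=3, G=1
A+T = 8, G+C = 4
Tm = 2×8 + 4×4 = 32°C

32°C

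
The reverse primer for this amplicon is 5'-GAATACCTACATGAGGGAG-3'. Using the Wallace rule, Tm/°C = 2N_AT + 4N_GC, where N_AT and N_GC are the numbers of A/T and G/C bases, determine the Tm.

Scanning the sequence gives G=6, T=3, C=3, A=7.
A+T = 10, G+C = 9
Tm = 2(10) + 4(9) = 20 + 36 = 56°C

56°C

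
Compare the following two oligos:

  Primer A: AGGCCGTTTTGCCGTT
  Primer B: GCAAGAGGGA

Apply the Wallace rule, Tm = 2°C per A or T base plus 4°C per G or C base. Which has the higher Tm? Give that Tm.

Primer A: A+T=7, G+C=9 → Tm = 2(7)+4(9) = 50°C
Primer B: A+T=4, G+C=6 → Tm = 2(4)+4(6) = 32°C
50°C vs 32°C → primer A is higher.

Primer A, 50°C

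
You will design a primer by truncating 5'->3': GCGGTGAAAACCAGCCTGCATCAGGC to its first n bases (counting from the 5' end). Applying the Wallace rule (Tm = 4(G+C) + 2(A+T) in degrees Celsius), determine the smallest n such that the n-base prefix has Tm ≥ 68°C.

First 21 bases: GCGGTGAAAACCAGCCTGCAT → Tm = 66°C (< 68°C)
First 22 bases: GCGGTGAAAACCAGCCTGCATC → Tm = 70°C (≥ 68°C)
Since every base adds ≥2°C, Tm only increases with n, so the threshold is first crossed at n = 22.

n = 22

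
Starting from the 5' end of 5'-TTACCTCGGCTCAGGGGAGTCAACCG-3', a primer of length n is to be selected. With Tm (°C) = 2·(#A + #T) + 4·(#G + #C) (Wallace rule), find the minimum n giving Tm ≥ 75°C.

First 23 bases: TTACCTCGGCTCAGGGGAGTCAA → Tm = 72°C (< 75°C)
First 24 bases: TTACCTCGGCTCAGGGGAGTCAAC → Tm = 76°C (≥ 75°C)
Since every base adds ≥2°C, Tm only increases with n, so the threshold is first crossed at n = 24.

n = 24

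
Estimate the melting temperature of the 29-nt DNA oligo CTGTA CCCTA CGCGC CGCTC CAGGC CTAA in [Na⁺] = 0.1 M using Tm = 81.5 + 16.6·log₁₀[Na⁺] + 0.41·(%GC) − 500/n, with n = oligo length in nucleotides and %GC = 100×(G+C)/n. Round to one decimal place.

Length n = 29. A=5, C=13, T=5, G=6
G+C = 19, so %GC = 19/29 × 100 = 65.517%
Salt term: 16.6 × (-1) = -16.6
GC term: 0.41 × 65.517 = 26.862; length term: −500/29 = −17.241
Tm = 81.5 + (-16.6) + 26.862 − 17.241 = 74.521 → 74.5°C

74.5°C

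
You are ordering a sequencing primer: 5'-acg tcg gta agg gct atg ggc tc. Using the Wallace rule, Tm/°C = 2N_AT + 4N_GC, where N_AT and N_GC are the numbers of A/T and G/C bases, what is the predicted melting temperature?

Base counts: G=9, T=5, A=4, C=5
AT pairs contribute 9, GC pairs contribute 14.
Tm = 4·14 + 2·9 = 56 + 18 = 74°C

74°C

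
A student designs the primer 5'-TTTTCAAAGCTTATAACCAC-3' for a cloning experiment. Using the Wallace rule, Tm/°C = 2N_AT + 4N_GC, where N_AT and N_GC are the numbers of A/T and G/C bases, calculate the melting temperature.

Scanning the sequence gives T=7, C=5, A=7, G=1.
So N_AT = 14 and N_GC = 6.
Tm = 2×14 + 4×6 = 52°C

52°C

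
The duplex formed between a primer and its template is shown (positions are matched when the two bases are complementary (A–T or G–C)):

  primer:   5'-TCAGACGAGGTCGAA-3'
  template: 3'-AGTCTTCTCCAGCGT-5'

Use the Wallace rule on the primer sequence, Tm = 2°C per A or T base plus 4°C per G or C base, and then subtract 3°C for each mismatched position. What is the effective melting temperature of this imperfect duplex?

40°C

Primer base counts: A=5, T=2, G=5, C=3 → A+T=7, G+C=8
Perfect-match Tm = 2(7) + 4(8) = 14 + 32 = 46°C
Mismatches (positions where the bases are not complementary): 2 (at positions 6, 14)
Effective Tm = 46 − 2×3 = 46 − 6 = 40°C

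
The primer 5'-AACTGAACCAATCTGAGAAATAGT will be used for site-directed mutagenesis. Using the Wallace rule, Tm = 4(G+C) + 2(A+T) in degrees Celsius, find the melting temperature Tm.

Scanning the sequence gives A=11, C=4, T=5, G=4.
So N_AT = 16 and N_GC = 8.
Tm = 2(16) + 4(8) = 32 + 32 = 64°C

64°C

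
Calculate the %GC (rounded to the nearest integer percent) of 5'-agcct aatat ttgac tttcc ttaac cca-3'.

Counting bases: A=8, G=2, T=10, C=8
G+C = 2 + 8 = 10 out of 28 bases
%GC = 10/28 × 100 = 35.71% ≈ 36%

36%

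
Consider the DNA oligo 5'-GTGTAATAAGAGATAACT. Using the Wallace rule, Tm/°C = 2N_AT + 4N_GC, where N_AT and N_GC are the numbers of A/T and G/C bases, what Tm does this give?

Base counts: A=8, C=1, T=5, G=4
So N_AT = 13 and N_GC = 5.
Tm = 2×13 + 4×5 = 46°C

46°C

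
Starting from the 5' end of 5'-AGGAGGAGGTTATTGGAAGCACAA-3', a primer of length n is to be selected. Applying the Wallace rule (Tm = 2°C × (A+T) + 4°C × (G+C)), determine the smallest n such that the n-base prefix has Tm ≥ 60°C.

n = 20

First 19 bases: AGGAGGAGGTTATTGGAAG → Tm = 56°C (< 60°C)
First 20 bases: AGGAGGAGGTTATTGGAAGC → Tm = 60°C (≥ 60°C)
Each additional base adds 2°C (A/T) or 4°C (G/C), so Tm is non-decreasing in n; n = 20 is the first length to reach 60°C.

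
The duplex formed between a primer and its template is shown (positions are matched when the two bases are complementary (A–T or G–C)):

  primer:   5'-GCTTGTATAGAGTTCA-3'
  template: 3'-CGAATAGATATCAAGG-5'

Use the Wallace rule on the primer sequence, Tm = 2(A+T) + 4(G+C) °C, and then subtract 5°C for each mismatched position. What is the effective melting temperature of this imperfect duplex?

Primer base counts: A=4, T=6, G=4, C=2 → A+T=10, G+C=6
Perfect-match Tm = 2(10) + 4(6) = 20 + 24 = 44°C
Mismatches (positions where the bases are not complementary): 4 (at positions 5, 7, 10, 16)
Effective Tm = 44 − 4×5 = 44 − 20 = 24°C

24°C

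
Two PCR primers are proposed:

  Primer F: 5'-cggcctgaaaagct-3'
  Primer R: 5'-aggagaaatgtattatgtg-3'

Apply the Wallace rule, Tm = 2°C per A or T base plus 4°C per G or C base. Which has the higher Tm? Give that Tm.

Primer R, 50°C

Primer F: A+T=6, G+C=8 → Tm = 2(6)+4(8) = 44°C
Primer R: A+T=13, G+C=6 → Tm = 2(13)+4(6) = 50°C
44°C vs 50°C → primer R is higher.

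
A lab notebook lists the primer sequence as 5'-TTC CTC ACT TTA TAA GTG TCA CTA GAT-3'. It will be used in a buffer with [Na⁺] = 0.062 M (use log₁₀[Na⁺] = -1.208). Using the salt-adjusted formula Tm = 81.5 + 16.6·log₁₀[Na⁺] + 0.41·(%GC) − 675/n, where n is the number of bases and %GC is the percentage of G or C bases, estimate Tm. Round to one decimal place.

50.1°C

Length n = 27. Counting bases: T=11, G=3, A=7, C=6
G+C = 9, so %GC = 9/27 × 100 = 33.333%
Salt term: 16.6 × (-1.208) = -20.053
GC term: 0.41 × 33.333 = 13.667; length term: −675/27 = −25
Tm = 81.5 + (-20.053) + 13.667 − 25 = 50.114 → 50.1°C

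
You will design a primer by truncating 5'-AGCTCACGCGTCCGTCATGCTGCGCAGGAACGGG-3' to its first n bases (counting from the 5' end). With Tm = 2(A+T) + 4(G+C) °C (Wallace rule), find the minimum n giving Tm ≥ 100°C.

n = 31

First 30 bases: AGCTCACGCGTCCGTCATGCTGCGCAGGAA → Tm = 98°C (< 100°C)
First 31 bases: AGCTCACGCGTCCGTCATGCTGCGCAGGAAC → Tm = 102°C (≥ 100°C)
Since every base adds ≥2°C, Tm only increases with n, so the threshold is first crossed at n = 31.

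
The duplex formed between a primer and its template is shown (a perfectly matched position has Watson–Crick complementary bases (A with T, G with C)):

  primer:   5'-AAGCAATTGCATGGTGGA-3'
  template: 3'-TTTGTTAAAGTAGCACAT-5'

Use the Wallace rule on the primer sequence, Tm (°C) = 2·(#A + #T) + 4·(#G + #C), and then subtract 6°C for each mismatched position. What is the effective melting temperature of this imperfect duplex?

Primer base counts: A=6, T=4, G=6, C=2 → A+T=10, G+C=8
Perfect-match Tm = 2(10) + 4(8) = 20 + 32 = 52°C
Mismatches (positions where the bases are not complementary): 4 (at positions 3, 9, 13, 17)
Effective Tm = 52 − 4×6 = 52 − 24 = 28°C

28°C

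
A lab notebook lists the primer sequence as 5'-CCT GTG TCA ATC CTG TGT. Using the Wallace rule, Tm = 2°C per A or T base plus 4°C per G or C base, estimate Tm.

54°C

Base counts: T=7, A=2, G=4, C=5
So N_AT = 9 and N_GC = 9.
Tm = 2×9 + 4×9 = 54°C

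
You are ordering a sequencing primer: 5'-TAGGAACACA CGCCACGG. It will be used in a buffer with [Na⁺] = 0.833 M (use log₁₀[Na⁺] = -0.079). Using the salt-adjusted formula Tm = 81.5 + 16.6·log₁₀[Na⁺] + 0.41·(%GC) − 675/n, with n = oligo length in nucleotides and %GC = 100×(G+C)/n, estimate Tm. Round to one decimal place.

67.7°C

Length n = 18. Base counts: A=6, T=1, G=5, C=6
G+C = 11, so %GC = 11/18 × 100 = 61.111%
Salt term: 16.6 × (-0.079) = -1.311
GC term: 0.41 × 61.111 = 25.056; length term: −675/18 = −37.5
Tm = 81.5 + (-1.311) + 25.056 − 37.5 = 67.745 → 67.7°C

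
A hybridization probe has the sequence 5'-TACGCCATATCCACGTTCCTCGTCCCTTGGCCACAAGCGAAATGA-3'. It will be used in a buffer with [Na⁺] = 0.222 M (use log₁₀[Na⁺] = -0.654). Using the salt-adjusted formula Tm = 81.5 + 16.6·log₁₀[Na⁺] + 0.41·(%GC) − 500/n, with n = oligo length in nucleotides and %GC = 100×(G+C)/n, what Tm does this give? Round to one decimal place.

81.4°C

Length n = 45. Counting bases: A=11, C=16, G=8, T=10
G+C = 24, so %GC = 24/45 × 100 = 53.333%
Salt term: 16.6 × (-0.654) = -10.856
GC term: 0.41 × 53.333 = 21.867; length term: −500/45 = −11.111
Tm = 81.5 + (-10.856) + 21.867 − 11.111 = 81.4 → 81.4°C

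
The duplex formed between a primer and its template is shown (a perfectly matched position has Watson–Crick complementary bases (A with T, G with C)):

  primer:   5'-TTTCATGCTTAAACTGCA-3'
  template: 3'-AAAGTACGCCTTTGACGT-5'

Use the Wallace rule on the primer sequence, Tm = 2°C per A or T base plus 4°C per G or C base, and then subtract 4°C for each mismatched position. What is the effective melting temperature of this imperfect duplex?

40°C

Primer base counts: A=5, T=7, G=2, C=4 → A+T=12, G+C=6
Perfect-match Tm = 2(12) + 4(6) = 24 + 24 = 48°C
Mismatches (positions where the bases are not complementary): 2 (at positions 9, 10)
Effective Tm = 48 − 2×4 = 48 − 8 = 40°C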